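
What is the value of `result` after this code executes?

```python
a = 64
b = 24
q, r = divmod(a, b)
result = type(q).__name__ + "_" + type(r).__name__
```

a is int; b is int; q is int; r is int; result = 'int_int'

'int_int'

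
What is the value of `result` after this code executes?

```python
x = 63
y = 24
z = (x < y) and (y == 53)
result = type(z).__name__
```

x is int; y is int; z is bool; result = 'bool'

'bool'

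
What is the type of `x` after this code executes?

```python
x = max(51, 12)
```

max() of ints returns int

int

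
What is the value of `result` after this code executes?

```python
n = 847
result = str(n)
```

n = 847; result = '847'

'847'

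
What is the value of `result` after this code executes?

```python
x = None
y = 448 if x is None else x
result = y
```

x = None; y = 448; result = 448

448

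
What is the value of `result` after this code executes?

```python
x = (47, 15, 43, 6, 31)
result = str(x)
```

x = (47, 15, 43, 6, 31); result = '(47, 15, 43, 6, 31)'

'(47, 15, 43, 6, 31)'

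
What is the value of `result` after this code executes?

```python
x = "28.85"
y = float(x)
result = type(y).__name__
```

x is str; y is float; result = 'float'

'float'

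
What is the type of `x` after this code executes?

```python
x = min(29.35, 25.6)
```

min() of floats returns float

float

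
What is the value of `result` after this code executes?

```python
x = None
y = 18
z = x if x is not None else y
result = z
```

x = None; y = 18; z = 18; result = 18

18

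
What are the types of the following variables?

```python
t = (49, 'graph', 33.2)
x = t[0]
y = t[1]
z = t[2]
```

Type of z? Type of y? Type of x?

tuple[2] is float; tuple[1] is str; tuple[0] is int

float, str, int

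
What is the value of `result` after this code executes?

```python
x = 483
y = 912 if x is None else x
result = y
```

x = 483; y = 483; result = 483

483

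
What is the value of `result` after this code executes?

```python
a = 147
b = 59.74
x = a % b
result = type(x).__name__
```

a is int; b is float; x is float; result = 'float'

'float'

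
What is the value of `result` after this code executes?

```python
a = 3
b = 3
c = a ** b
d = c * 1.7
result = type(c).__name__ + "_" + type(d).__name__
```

a is int; b is int; c is int; d is float; result = 'int_float'

'int_float'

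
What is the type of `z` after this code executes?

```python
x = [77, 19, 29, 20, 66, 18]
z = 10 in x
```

'in' operator returns bool

bool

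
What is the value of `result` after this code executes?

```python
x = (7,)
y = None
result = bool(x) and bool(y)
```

x = (7,); y = None; result = False

False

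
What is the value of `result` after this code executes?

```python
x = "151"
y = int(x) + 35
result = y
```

x = '151'; y = 186; result = 186

186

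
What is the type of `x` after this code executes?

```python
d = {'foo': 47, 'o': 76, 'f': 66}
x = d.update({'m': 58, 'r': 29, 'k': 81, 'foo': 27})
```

dict.update() returns None

NoneType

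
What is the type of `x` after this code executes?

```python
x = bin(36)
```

bin() returns str representation

str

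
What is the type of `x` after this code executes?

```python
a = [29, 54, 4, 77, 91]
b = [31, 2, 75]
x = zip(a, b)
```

zip() returns a zip object

zip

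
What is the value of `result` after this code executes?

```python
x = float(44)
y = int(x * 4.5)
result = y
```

x = 44.0; y = 198; result = 198

198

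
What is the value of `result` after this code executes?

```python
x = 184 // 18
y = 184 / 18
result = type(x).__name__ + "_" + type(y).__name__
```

x is int; y is float; result = 'int_float'

'int_float'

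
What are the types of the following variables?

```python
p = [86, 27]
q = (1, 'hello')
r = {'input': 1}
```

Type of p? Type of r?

p is assigned a list literal (square brackets); r is assigned a dict literal ({key: value})

list, dict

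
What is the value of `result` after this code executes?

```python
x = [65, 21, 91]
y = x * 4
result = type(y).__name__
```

x is list; y is list; result = 'list'

'list'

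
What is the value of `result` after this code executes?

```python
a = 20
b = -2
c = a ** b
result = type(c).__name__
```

a is int; b is int; c is float; result = 'float'

'float'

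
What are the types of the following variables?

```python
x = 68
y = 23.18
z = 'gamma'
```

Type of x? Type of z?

x is assigned a bare integer (no decimal point), so it is an int; z is assigned a quoted string literal, so it is a str

int, str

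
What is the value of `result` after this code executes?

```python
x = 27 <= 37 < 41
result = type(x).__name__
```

x is bool; result = 'bool'

'bool'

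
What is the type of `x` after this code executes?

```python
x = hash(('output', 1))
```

hash() returns int

int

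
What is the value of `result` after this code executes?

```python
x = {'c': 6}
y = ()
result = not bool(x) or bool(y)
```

x = {'c': 6}; y = (); result = False

False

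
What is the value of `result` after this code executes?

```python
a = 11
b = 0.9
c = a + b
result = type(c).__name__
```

a is int; b is float; c is float; result = 'float'

'float'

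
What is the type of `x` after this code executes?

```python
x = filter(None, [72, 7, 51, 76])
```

filter() returns a filter object

filter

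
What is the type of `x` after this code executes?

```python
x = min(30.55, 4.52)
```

min() of floats returns float

float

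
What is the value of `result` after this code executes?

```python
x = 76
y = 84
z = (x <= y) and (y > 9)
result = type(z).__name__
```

x is int; y is int; z is bool; result = 'bool'

'bool'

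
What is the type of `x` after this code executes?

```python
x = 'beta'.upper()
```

str.upper() returns str

str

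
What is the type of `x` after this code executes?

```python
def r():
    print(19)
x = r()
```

Function without return returns None

NoneType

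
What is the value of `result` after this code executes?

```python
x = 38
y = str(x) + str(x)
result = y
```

x = 38; y = '3838'; result = '3838'

'3838'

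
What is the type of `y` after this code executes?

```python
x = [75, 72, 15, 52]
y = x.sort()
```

list.sort() returns None (mutates in place)

NoneType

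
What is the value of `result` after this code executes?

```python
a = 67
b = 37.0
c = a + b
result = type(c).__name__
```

a is int; b is float; c is float; result = 'float'

'float'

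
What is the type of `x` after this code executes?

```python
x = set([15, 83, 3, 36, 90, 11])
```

set() constructor returns set

set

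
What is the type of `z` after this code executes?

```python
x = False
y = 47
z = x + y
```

bool + int = int (bool is subclass of int)

int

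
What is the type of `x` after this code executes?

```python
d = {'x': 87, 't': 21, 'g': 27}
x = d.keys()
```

.keys() returns dict_keys view

dict_keys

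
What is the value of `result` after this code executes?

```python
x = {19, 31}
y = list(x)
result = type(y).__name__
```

x is set; y is list; result = 'list'

'list'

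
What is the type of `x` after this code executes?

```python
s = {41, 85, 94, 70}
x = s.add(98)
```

set.add() returns None (mutates in place)

NoneType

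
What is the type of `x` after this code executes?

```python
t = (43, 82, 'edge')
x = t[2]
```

Index 2 of tuple is a str literal

str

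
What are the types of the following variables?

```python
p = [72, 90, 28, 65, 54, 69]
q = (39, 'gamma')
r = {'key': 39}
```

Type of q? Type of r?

q is assigned a tuple (parenthesized, comma-separated values); r is assigned a dict literal ({key: value})

tuple, dict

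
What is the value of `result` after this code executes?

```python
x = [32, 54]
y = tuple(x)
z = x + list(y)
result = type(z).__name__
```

x is list; y is tuple; z is list; result = 'list'

'list'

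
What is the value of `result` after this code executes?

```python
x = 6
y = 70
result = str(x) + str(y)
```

x = 6; y = 70; result = '670'

'670'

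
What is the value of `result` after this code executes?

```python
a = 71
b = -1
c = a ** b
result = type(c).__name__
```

a is int; b is int; c is float; result = 'float'

'float'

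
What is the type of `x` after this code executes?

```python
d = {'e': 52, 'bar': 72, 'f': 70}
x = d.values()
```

.values() returns dict_values view

dict_values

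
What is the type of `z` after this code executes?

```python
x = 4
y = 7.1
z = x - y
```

int - float = float

float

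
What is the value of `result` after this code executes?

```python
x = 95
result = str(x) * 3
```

x = 95; result = '959595'

'959595'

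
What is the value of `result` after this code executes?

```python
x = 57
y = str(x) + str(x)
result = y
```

x = 57; y = '5757'; result = '5757'

'5757'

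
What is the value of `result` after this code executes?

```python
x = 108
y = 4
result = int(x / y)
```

x = 108; y = 4; result = 27

27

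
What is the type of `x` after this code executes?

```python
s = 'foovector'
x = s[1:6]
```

Slicing a str returns str

str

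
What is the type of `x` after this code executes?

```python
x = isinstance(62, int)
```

isinstance() returns bool

bool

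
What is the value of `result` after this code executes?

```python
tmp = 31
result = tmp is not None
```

tmp = 31; result = True

True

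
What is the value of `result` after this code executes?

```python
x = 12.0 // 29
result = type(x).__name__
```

x is float; result = 'float'

'float'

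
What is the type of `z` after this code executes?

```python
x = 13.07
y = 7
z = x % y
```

float % int = float

float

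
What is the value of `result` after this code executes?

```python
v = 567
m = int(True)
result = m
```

v = 567; m = 1; result = 1

1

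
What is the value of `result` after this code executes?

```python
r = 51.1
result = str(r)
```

r = 51.1; result = '51.1'

'51.1'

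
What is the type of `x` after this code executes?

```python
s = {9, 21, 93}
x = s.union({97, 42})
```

set.union() returns a new set

set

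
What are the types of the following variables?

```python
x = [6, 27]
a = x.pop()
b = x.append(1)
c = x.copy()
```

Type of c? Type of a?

copy() returns list; pop() returns element

list, int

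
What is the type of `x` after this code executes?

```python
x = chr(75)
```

chr() returns str (single char)

str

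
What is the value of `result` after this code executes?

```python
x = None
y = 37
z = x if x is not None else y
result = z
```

x = None; y = 37; z = 37; result = 37

37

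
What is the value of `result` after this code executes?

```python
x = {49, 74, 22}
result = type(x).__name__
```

x is set; result = 'set'

'set'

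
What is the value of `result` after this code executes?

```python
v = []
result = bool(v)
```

v = []; result = False

False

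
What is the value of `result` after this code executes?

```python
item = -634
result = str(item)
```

item = -634; result = '-634'

'-634'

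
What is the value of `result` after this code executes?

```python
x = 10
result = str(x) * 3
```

x = 10; result = '101010'

'101010'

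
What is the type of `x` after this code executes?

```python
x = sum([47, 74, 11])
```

sum() of ints returns int

int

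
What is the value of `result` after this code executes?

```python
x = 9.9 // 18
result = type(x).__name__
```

x is float; result = 'float'

'float'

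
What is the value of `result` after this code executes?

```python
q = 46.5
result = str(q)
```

q = 46.5; result = '46.5'

'46.5'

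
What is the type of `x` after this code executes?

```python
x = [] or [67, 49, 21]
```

'or' returns first truthy value (list)

list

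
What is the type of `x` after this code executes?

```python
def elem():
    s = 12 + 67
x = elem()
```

Function without return returns None

NoneType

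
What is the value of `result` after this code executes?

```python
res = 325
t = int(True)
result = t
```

res = 325; t = 1; result = 1

1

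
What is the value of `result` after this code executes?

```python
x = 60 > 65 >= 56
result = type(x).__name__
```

x is bool; result = 'bool'

'bool'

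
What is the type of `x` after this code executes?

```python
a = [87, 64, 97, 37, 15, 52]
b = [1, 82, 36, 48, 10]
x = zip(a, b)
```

zip() returns a zip object

zip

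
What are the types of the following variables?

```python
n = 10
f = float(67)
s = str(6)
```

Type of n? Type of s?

n is assigned a bare integer (no decimal point), so it is an int; s is assigned the result of calling str(), which returns a str

int, str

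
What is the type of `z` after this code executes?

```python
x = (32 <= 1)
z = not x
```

'not' returns bool

bool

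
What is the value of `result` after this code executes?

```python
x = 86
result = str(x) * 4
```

x = 86; result = '86868686'

'86868686'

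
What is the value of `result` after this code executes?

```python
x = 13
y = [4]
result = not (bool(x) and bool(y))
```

x = 13; y = [4]; result = False

False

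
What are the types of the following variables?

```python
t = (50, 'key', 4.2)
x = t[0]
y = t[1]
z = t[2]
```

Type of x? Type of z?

tuple[0] is int; tuple[2] is float

int, float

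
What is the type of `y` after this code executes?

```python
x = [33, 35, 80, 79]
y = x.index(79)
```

list.index() returns int

int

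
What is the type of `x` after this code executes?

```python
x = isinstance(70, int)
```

isinstance() returns bool

bool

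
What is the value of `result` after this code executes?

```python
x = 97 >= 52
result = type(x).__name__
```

x is bool; result = 'bool'

'bool'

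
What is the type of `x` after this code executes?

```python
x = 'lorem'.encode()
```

str.encode() returns bytes

bytes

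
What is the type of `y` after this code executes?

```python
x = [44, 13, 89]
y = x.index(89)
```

list.index() returns int

int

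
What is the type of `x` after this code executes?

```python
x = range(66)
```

range() returns a range object

range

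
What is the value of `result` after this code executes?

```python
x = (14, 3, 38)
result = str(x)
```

x = (14, 3, 38); result = '(14, 3, 38)'

'(14, 3, 38)'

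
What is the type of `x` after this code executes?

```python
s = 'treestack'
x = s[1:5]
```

Slicing a str returns str

str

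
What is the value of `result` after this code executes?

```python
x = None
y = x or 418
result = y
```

x = None; y = 418; result = 418

418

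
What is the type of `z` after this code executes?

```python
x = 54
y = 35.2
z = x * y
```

int * float = float

float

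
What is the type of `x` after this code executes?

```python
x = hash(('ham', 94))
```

hash() returns int

int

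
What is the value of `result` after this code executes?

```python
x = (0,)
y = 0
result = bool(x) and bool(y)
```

x = (0,); y = 0; result = False

False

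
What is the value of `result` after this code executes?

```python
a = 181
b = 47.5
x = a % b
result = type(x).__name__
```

a is int; b is float; x is float; result = 'float'

'float'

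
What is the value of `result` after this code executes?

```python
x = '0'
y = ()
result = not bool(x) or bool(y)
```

x = '0'; y = (); result = False

False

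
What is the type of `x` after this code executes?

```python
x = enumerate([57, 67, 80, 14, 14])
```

enumerate() returns an enumerate object

enumerate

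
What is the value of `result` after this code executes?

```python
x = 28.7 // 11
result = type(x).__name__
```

x is float; result = 'float'

'float'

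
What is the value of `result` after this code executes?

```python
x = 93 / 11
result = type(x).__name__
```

x is float; result = 'float'

'float'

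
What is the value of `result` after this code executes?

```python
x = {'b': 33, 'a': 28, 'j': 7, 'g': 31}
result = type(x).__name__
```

x is dict; result = 'dict'

'dict'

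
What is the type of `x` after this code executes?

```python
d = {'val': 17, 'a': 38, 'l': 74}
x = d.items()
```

dict.items() returns dict_items view

dict_items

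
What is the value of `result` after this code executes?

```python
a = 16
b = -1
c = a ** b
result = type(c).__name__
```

a is int; b is int; c is float; result = 'float'

'float'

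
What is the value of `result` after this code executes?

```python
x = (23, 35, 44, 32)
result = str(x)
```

x = (23, 35, 44, 32); result = '(23, 35, 44, 32)'

'(23, 35, 44, 32)'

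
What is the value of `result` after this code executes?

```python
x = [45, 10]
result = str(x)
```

x = [45, 10]; result = '[45, 10]'

'[45, 10]'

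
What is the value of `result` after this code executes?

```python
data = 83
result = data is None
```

data = 83; result = False

False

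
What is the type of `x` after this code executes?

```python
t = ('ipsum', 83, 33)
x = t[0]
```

Index 0 of tuple is a str literal

str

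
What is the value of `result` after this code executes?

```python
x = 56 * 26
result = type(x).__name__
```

x is int; result = 'int'

'int'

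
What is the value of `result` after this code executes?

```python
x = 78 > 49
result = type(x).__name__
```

x is bool; result = 'bool'

'bool'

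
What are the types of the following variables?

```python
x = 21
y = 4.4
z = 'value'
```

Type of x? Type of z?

x is assigned a bare integer (no decimal point), so it is an int; z is assigned a quoted string literal, so it is a str

int, str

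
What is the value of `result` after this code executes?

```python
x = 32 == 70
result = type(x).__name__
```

x is bool; result = 'bool'

'bool'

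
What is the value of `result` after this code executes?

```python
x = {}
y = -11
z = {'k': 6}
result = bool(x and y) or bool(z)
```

x = {}; y = -11; z = {'k': 6}; result = True

True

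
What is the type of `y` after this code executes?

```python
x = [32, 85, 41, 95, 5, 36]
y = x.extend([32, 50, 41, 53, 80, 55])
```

list.extend() returns None

NoneType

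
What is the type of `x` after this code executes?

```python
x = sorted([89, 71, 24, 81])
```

sorted() always returns list

list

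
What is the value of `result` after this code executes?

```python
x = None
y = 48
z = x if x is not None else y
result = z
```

x = None; y = 48; z = 48; result = 48

48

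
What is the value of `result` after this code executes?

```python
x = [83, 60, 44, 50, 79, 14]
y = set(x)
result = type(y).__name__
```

x is list; y is set; result = 'set'

'set'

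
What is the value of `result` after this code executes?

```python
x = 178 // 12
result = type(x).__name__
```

x is int; result = 'int'

'int'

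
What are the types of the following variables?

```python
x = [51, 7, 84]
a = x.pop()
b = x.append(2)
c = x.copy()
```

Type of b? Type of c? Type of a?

append() returns None; copy() returns list; pop() returns element

NoneType, list, int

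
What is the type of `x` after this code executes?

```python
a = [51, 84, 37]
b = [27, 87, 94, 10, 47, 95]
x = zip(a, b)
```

zip() returns a zip object

zip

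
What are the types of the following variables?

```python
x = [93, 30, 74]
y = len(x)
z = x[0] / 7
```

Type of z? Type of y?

int / int = float; len() returns int

float, int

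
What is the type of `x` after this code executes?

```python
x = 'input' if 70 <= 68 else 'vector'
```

Both branches of conditional are str

str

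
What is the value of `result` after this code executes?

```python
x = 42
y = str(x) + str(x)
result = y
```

x = 42; y = '4242'; result = '4242'

'4242'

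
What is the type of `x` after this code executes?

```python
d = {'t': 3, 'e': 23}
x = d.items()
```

dict.items() returns dict_items view

dict_items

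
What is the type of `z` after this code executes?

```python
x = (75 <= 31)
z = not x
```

'not' returns bool

bool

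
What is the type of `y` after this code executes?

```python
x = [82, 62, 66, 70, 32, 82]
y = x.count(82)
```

list.count() returns int

int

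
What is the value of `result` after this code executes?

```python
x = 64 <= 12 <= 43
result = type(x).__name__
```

x is bool; result = 'bool'

'bool'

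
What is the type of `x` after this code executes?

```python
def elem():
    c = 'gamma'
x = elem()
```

Function without return returns None

NoneType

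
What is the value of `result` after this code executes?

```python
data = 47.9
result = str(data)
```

data = 47.9; result = '47.9'

'47.9'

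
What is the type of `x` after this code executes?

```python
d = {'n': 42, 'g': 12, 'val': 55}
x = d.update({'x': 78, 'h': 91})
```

dict.update() returns None

NoneType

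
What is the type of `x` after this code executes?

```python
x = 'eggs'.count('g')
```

str.count() returns int

int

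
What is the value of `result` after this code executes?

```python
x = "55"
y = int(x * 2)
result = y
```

x = '55'; y = 5555; result = 5555

5555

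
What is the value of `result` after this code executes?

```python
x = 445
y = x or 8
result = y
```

x = 445; y = 445; result = 445

445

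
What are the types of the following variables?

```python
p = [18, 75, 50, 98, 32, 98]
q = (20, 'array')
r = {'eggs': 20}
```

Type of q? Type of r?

q is assigned a tuple (parenthesized, comma-separated values); r is assigned a dict literal ({key: value})

tuple, dict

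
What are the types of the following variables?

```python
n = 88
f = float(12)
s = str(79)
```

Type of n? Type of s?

n is assigned a bare integer (no decimal point), so it is an int; s is assigned the result of calling str(), which returns a str

int, str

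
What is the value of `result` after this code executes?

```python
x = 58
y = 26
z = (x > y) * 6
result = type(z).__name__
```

x is int; y is int; z is int; result = 'int'

'int'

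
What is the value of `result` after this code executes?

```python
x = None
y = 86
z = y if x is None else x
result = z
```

x = None; y = 86; z = 86; result = 86

86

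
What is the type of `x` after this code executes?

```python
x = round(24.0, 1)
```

round() with decimal places returns float

float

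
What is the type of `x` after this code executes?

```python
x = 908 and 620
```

'and' with truthy values returns last operand (int)

int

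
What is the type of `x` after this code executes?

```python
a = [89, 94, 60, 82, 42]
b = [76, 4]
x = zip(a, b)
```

zip() returns a zip object

zip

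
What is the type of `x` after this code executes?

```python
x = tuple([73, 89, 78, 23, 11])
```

tuple() constructor returns tuple

tuple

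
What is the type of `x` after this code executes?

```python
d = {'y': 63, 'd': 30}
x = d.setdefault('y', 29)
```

dict.setdefault() returns the (existing or default) value

int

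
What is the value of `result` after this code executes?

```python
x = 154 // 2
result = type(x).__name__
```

x is int; result = 'int'

'int'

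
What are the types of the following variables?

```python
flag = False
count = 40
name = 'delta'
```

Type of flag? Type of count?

flag is assigned the constant False, which has type bool; count is assigned a bare integer (no decimal point), so it is an int

bool, int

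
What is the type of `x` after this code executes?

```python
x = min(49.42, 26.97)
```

min() of floats returns float

float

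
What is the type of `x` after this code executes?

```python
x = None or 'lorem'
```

'or' with None returns the other truthy value (str)

str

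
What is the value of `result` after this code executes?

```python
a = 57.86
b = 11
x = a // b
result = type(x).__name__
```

a is float; b is int; x is float; result = 'float'

'float'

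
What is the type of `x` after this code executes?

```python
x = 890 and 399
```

'and' with truthy values returns last operand (int)

int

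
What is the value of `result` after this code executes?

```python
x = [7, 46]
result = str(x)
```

x = [7, 46]; result = '[7, 46]'

'[7, 46]'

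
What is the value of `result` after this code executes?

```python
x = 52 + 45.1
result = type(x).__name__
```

x is float; result = 'float'

'float'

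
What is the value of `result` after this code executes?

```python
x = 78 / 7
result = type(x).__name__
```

x is float; result = 'float'

'float'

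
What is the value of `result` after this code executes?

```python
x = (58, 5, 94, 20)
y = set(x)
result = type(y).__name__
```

x is tuple; y is set; result = 'set'

'set'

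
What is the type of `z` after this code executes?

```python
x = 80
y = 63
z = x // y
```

int // int = int

int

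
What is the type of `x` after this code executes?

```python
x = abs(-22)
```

abs() of int returns int

int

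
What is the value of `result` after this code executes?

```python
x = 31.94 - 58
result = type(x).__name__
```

x is float; result = 'float'

'float'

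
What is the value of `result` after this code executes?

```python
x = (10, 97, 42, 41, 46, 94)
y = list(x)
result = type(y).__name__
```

x is tuple; y is list; result = 'list'

'list'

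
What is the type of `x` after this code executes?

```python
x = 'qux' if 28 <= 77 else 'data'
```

Both branches of conditional are str

str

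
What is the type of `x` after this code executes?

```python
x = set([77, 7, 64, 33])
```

set() constructor returns set

set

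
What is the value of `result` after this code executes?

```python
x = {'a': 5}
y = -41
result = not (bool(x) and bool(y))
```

x = {'a': 5}; y = -41; result = False

False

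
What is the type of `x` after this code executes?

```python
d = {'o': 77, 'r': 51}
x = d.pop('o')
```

dict.pop() returns the value

int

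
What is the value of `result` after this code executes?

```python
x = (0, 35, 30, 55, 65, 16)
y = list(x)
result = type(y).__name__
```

x is tuple; y is list; result = 'list'

'list'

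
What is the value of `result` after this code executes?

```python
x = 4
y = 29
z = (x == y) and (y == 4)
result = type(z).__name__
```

x is int; y is int; z is bool; result = 'bool'

'bool'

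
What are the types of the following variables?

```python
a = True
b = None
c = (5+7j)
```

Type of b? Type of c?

b is assigned None, whose type is NoneType; c is assigned (5+7j), an int plus an imaginary literal (j suffix), which evaluates to complex

NoneType, complex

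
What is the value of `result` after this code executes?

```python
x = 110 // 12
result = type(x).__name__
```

x is int; result = 'int'

'int'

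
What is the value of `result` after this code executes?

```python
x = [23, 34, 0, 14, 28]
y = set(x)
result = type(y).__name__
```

x is list; y is set; result = 'set'

'set'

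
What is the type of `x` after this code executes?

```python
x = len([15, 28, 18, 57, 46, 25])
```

len() always returns int

int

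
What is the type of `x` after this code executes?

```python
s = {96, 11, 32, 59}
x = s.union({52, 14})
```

set.union() returns a new set

set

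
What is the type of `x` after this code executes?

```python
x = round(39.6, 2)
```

round() with decimal places returns float

float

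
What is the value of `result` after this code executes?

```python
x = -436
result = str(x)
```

x = -436; result = '-436'

'-436'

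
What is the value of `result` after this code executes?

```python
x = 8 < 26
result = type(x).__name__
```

x is bool; result = 'bool'

'bool'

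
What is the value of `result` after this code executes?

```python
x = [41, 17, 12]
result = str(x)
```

x = [41, 17, 12]; result = '[41, 17, 12]'

'[41, 17, 12]'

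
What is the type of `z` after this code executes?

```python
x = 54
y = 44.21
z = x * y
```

int * float = float

float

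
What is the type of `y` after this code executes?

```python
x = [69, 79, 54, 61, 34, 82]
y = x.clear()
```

list.clear() returns None

NoneType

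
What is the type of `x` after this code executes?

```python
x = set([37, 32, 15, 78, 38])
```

set() constructor returns set

set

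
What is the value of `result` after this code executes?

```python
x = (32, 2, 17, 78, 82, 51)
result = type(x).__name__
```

x is tuple; result = 'tuple'

'tuple'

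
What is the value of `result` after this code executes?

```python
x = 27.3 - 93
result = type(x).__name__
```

x is float; result = 'float'

'float'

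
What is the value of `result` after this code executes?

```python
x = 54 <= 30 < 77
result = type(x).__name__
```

x is bool; result = 'bool'

'bool'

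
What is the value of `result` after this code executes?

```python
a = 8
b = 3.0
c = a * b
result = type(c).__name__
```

a is int; b is float; c is float; result = 'float'

'float'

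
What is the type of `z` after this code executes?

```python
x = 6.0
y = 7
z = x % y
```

float % int = float

float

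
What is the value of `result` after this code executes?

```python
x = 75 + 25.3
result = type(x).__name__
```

x is float; result = 'float'

'float'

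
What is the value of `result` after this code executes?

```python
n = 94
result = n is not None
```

n = 94; result = True

True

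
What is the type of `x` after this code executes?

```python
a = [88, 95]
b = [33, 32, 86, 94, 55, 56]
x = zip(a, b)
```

zip() returns a zip object

zip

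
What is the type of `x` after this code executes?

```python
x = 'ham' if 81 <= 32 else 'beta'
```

Both branches of conditional are str

str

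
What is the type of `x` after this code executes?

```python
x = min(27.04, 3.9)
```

min() of floats returns float

float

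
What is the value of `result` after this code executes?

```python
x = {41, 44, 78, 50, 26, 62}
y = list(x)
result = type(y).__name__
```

x is set; y is list; result = 'list'

'list'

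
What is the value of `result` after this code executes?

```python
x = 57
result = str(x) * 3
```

x = 57; result = '575757'

'575757'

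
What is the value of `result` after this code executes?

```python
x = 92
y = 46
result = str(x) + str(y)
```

x = 92; y = 46; result = '9246'

'9246'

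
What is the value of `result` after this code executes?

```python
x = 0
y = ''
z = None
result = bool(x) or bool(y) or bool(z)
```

x = 0; y = ''; z = None; result = False

False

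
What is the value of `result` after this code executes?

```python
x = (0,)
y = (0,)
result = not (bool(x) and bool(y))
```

x = (0,); y = (0,); result = False

False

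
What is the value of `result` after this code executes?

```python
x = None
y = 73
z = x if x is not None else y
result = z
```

x = None; y = 73; z = 73; result = 73

73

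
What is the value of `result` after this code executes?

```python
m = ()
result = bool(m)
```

m = (); result = False

False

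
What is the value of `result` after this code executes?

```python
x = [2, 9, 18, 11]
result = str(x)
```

x = [2, 9, 18, 11]; result = '[2, 9, 18, 11]'

'[2, 9, 18, 11]'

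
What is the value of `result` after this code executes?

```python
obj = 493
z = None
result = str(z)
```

obj = 493; z = None; result = 'None'

'None'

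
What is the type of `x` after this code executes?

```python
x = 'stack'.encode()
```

str.encode() returns bytes

bytes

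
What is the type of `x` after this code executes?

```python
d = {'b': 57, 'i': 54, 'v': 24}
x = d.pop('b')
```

dict.pop() returns the value

int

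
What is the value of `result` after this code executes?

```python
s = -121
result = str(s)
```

s = -121; result = '-121'

'-121'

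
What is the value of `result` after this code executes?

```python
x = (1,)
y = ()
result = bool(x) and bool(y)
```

x = (1,); y = (); result = False

False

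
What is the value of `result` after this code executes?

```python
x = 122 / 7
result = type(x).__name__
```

x is float; result = 'float'

'float'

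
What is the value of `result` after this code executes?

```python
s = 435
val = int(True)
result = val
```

s = 435; val = 1; result = 1

1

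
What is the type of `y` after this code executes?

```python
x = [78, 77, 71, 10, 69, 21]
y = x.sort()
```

list.sort() returns None (mutates in place)

NoneType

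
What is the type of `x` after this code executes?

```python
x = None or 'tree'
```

'or' with None returns the other truthy value (str)

str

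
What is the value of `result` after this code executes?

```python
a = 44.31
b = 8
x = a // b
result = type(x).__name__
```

a is float; b is int; x is float; result = 'float'

'float'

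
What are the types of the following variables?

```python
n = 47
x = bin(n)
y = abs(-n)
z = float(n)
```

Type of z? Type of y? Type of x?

float() returns float; abs() of int returns int; bin() returns str

float, int, str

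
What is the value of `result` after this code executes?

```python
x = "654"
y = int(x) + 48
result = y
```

x = '654'; y = 702; result = 702

702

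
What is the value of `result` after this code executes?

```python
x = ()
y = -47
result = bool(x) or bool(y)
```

x = (); y = -47; result = True

True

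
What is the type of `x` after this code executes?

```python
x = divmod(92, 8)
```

divmod() returns tuple of (quotient, remainder)

tuple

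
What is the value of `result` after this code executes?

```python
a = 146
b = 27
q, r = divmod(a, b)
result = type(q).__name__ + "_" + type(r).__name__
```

a is int; b is int; q is int; r is int; result = 'int_int'

'int_int'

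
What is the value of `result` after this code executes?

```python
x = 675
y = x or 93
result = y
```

x = 675; y = 675; result = 675

675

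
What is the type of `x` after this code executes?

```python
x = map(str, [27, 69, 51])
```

map() returns a map object

map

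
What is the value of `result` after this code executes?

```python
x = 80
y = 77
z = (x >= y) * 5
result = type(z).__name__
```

x is int; y is int; z is int; result = 'int'

'int'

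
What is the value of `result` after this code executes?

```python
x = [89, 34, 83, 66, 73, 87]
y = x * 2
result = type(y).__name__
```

x is list; y is list; result = 'list'

'list'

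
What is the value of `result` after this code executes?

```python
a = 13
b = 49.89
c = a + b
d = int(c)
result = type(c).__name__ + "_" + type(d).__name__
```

a is int; b is float; c is float; d is int; result = 'float_int'

'float_int'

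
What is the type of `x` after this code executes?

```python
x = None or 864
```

'or' with None returns the other truthy value

int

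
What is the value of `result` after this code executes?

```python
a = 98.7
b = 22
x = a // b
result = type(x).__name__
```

a is float; b is int; x is float; result = 'float'

'float'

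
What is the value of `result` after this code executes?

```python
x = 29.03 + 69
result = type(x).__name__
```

x is float; result = 'float'

'float'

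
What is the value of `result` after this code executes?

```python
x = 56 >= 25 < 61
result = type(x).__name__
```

x is bool; result = 'bool'

'bool'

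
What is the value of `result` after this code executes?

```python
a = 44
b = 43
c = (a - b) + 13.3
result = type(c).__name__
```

a is int; b is int; c is float; result = 'float'

'float'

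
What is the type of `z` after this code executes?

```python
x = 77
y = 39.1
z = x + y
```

int + float = float

float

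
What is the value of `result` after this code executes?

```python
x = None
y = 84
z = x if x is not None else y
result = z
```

x = None; y = 84; z = 84; result = 84

84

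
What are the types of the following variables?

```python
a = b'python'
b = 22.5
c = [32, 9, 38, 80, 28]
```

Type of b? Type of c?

b is assigned a number with a decimal point, so it is a float; c is assigned a list literal (square brackets)

float, list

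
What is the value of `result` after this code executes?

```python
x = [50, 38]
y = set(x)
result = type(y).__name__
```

x is list; y is set; result = 'set'

'set'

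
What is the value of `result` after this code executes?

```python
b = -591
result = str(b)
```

b = -591; result = '-591'

'-591'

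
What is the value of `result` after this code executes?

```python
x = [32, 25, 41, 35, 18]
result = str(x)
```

x = [32, 25, 41, 35, 18]; result = '[32, 25, 41, 35, 18]'

'[32, 25, 41, 35, 18]'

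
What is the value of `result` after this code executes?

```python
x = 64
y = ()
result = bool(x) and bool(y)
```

x = 64; y = (); result = False

False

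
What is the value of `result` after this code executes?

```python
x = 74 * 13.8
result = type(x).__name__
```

x is float; result = 'float'

'float'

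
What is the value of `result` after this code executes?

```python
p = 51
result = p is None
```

p = 51; result = False

False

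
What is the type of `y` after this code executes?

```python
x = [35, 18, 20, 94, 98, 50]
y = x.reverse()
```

list.reverse() returns None

NoneType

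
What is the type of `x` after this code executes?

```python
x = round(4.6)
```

round() with no decimal places returns int

int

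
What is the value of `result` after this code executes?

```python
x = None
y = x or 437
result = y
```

x = None; y = 437; result = 437

437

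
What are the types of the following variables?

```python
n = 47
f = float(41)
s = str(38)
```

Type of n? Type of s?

n is assigned a bare integer (no decimal point), so it is an int; s is assigned the result of calling str(), which returns a str

int, str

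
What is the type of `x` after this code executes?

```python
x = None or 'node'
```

'or' with None returns the other truthy value (str)

str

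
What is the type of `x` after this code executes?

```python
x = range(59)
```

range() returns a range object

range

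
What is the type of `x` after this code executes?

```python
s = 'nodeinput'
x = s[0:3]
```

Slicing a str returns str

str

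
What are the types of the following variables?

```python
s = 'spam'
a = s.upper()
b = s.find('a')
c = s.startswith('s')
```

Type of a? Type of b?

upper() returns str; find() returns int

str, int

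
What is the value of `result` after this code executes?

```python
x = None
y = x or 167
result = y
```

x = None; y = 167; result = 167

167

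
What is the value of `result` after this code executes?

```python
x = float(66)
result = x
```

x = 66.0; result = 66.0

66.0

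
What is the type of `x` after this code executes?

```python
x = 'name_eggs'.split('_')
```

str.split() returns list

list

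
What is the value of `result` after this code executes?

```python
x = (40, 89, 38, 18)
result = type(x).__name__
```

x is tuple; result = 'tuple'

'tuple'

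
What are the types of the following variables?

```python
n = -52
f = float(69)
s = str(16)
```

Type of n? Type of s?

n is assigned a bare integer (no decimal point), so it is an int; s is assigned the result of calling str(), which returns a str

int, str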